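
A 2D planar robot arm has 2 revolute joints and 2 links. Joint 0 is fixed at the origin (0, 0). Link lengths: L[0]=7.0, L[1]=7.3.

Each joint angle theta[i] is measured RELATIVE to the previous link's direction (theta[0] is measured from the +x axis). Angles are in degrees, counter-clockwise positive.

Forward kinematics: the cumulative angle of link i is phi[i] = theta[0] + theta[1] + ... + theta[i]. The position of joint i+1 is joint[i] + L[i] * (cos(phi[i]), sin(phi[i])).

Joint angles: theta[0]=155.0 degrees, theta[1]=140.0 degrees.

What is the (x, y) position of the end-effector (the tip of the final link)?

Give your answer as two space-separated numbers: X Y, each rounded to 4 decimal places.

joint[0] = (0.0000, 0.0000)  (base)
link 0: phi[0] = 155 = 155 deg
  cos(155 deg) = -0.9063, sin(155 deg) = 0.4226
  joint[1] = (0.0000, 0.0000) + 7 * (-0.9063, 0.4226) = (0.0000 + -6.3442, 0.0000 + 2.9583) = (-6.3442, 2.9583)
link 1: phi[1] = 155 + 140 = 295 deg
  cos(295 deg) = 0.4226, sin(295 deg) = -0.9063
  joint[2] = (-6.3442, 2.9583) + 7.3 * (0.4226, -0.9063) = (-6.3442 + 3.0851, 2.9583 + -6.6160) = (-3.2590, -3.6577)
End effector: (-3.2590, -3.6577)

Answer: -3.2590 -3.6577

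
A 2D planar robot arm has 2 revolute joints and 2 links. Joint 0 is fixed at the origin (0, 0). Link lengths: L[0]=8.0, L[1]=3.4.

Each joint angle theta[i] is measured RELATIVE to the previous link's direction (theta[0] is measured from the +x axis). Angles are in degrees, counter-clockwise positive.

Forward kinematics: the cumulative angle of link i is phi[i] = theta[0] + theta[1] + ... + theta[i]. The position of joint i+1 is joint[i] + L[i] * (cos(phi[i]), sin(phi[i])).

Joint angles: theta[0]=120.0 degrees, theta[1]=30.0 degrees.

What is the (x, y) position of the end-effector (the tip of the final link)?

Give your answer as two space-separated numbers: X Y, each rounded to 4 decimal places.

Answer: -6.9445 8.6282

Derivation:
joint[0] = (0.0000, 0.0000)  (base)
link 0: phi[0] = 120 = 120 deg
  cos(120 deg) = -0.5000, sin(120 deg) = 0.8660
  joint[1] = (0.0000, 0.0000) + 8 * (-0.5000, 0.8660) = (0.0000 + -4.0000, 0.0000 + 6.9282) = (-4.0000, 6.9282)
link 1: phi[1] = 120 + 30 = 150 deg
  cos(150 deg) = -0.8660, sin(150 deg) = 0.5000
  joint[2] = (-4.0000, 6.9282) + 3.4 * (-0.8660, 0.5000) = (-4.0000 + -2.9445, 6.9282 + 1.7000) = (-6.9445, 8.6282)
End effector: (-6.9445, 8.6282)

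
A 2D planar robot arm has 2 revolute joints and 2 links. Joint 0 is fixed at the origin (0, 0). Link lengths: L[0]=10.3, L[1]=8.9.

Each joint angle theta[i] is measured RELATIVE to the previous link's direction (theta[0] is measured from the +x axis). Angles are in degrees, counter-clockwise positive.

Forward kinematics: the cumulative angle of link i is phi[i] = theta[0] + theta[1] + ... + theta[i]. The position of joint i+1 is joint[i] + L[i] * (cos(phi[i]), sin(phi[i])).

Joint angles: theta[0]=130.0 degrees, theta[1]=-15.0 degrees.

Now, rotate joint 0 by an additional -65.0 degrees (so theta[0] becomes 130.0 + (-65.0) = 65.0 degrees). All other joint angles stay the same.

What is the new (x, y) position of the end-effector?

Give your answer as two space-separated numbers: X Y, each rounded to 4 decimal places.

joint[0] = (0.0000, 0.0000)  (base)
link 0: phi[0] = 65 = 65 deg
  cos(65 deg) = 0.4226, sin(65 deg) = 0.9063
  joint[1] = (0.0000, 0.0000) + 10.3 * (0.4226, 0.9063) = (0.0000 + 4.3530, 0.0000 + 9.3350) = (4.3530, 9.3350)
link 1: phi[1] = 65 + -15 = 50 deg
  cos(50 deg) = 0.6428, sin(50 deg) = 0.7660
  joint[2] = (4.3530, 9.3350) + 8.9 * (0.6428, 0.7660) = (4.3530 + 5.7208, 9.3350 + 6.8178) = (10.0738, 16.1528)
End effector: (10.0738, 16.1528)

Answer: 10.0738 16.1528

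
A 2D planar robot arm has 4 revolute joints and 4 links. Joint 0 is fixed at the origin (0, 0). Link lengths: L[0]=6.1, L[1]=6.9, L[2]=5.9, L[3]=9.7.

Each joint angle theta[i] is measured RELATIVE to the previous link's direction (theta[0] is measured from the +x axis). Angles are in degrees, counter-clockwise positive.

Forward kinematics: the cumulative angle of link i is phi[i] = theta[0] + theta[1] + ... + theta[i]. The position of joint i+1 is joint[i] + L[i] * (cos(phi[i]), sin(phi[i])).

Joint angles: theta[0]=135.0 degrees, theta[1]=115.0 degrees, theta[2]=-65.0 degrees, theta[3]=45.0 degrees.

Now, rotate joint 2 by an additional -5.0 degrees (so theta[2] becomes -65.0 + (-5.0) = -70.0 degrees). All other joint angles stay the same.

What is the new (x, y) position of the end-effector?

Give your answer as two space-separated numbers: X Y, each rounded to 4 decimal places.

joint[0] = (0.0000, 0.0000)  (base)
link 0: phi[0] = 135 = 135 deg
  cos(135 deg) = -0.7071, sin(135 deg) = 0.7071
  joint[1] = (0.0000, 0.0000) + 6.1 * (-0.7071, 0.7071) = (0.0000 + -4.3134, 0.0000 + 4.3134) = (-4.3134, 4.3134)
link 1: phi[1] = 135 + 115 = 250 deg
  cos(250 deg) = -0.3420, sin(250 deg) = -0.9397
  joint[2] = (-4.3134, 4.3134) + 6.9 * (-0.3420, -0.9397) = (-4.3134 + -2.3599, 4.3134 + -6.4839) = (-6.6733, -2.1705)
link 2: phi[2] = 135 + 115 + -70 = 180 deg
  cos(180 deg) = -1.0000, sin(180 deg) = 0.0000
  joint[3] = (-6.6733, -2.1705) + 5.9 * (-1.0000, 0.0000) = (-6.6733 + -5.9000, -2.1705 + 0.0000) = (-12.5733, -2.1705)
link 3: phi[3] = 135 + 115 + -70 + 45 = 225 deg
  cos(225 deg) = -0.7071, sin(225 deg) = -0.7071
  joint[4] = (-12.5733, -2.1705) + 9.7 * (-0.7071, -0.7071) = (-12.5733 + -6.8589, -2.1705 + -6.8589) = (-19.4322, -9.0295)
End effector: (-19.4322, -9.0295)

Answer: -19.4322 -9.0295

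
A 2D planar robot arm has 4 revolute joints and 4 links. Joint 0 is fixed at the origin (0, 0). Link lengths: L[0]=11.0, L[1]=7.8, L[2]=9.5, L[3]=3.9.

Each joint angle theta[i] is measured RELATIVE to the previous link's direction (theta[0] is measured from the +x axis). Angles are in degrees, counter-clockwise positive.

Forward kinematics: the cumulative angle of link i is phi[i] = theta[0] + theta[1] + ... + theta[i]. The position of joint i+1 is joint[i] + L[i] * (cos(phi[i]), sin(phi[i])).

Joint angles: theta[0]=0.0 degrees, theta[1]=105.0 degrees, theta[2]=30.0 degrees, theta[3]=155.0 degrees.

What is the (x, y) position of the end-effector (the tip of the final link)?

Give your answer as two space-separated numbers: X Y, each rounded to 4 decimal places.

joint[0] = (0.0000, 0.0000)  (base)
link 0: phi[0] = 0 = 0 deg
  cos(0 deg) = 1.0000, sin(0 deg) = 0.0000
  joint[1] = (0.0000, 0.0000) + 11 * (1.0000, 0.0000) = (0.0000 + 11.0000, 0.0000 + 0.0000) = (11.0000, 0.0000)
link 1: phi[1] = 0 + 105 = 105 deg
  cos(105 deg) = -0.2588, sin(105 deg) = 0.9659
  joint[2] = (11.0000, 0.0000) + 7.8 * (-0.2588, 0.9659) = (11.0000 + -2.0188, 0.0000 + 7.5342) = (8.9812, 7.5342)
link 2: phi[2] = 0 + 105 + 30 = 135 deg
  cos(135 deg) = -0.7071, sin(135 deg) = 0.7071
  joint[3] = (8.9812, 7.5342) + 9.5 * (-0.7071, 0.7071) = (8.9812 + -6.7175, 7.5342 + 6.7175) = (2.2637, 14.2517)
link 3: phi[3] = 0 + 105 + 30 + 155 = 290 deg
  cos(290 deg) = 0.3420, sin(290 deg) = -0.9397
  joint[4] = (2.2637, 14.2517) + 3.9 * (0.3420, -0.9397) = (2.2637 + 1.3339, 14.2517 + -3.6648) = (3.5976, 10.5869)
End effector: (3.5976, 10.5869)

Answer: 3.5976 10.5869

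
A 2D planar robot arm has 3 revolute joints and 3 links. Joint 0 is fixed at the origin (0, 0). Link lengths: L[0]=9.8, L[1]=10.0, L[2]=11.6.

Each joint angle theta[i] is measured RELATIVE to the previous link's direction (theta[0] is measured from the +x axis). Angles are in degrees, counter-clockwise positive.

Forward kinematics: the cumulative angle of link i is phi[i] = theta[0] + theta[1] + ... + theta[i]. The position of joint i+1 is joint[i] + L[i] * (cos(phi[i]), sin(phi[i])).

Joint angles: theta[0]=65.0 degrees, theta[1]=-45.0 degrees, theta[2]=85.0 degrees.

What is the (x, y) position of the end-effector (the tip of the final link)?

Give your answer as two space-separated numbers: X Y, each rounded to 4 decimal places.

joint[0] = (0.0000, 0.0000)  (base)
link 0: phi[0] = 65 = 65 deg
  cos(65 deg) = 0.4226, sin(65 deg) = 0.9063
  joint[1] = (0.0000, 0.0000) + 9.8 * (0.4226, 0.9063) = (0.0000 + 4.1417, 0.0000 + 8.8818) = (4.1417, 8.8818)
link 1: phi[1] = 65 + -45 = 20 deg
  cos(20 deg) = 0.9397, sin(20 deg) = 0.3420
  joint[2] = (4.1417, 8.8818) + 10 * (0.9397, 0.3420) = (4.1417 + 9.3969, 8.8818 + 3.4202) = (13.5386, 12.3020)
link 2: phi[2] = 65 + -45 + 85 = 105 deg
  cos(105 deg) = -0.2588, sin(105 deg) = 0.9659
  joint[3] = (13.5386, 12.3020) + 11.6 * (-0.2588, 0.9659) = (13.5386 + -3.0023, 12.3020 + 11.2047) = (10.5363, 23.5068)
End effector: (10.5363, 23.5068)

Answer: 10.5363 23.5068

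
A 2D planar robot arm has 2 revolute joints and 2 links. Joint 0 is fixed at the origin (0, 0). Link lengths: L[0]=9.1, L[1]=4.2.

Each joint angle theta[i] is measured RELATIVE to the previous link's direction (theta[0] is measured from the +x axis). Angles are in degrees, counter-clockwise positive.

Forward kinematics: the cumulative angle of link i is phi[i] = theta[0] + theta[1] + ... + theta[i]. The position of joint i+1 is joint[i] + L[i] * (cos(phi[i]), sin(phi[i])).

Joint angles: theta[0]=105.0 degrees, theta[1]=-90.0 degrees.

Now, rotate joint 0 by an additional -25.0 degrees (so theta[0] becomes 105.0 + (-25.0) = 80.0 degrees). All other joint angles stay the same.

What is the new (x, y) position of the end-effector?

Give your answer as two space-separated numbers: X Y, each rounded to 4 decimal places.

Answer: 5.7164 8.2324

Derivation:
joint[0] = (0.0000, 0.0000)  (base)
link 0: phi[0] = 80 = 80 deg
  cos(80 deg) = 0.1736, sin(80 deg) = 0.9848
  joint[1] = (0.0000, 0.0000) + 9.1 * (0.1736, 0.9848) = (0.0000 + 1.5802, 0.0000 + 8.9618) = (1.5802, 8.9618)
link 1: phi[1] = 80 + -90 = -10 deg
  cos(-10 deg) = 0.9848, sin(-10 deg) = -0.1736
  joint[2] = (1.5802, 8.9618) + 4.2 * (0.9848, -0.1736) = (1.5802 + 4.1362, 8.9618 + -0.7293) = (5.7164, 8.2324)
End effector: (5.7164, 8.2324)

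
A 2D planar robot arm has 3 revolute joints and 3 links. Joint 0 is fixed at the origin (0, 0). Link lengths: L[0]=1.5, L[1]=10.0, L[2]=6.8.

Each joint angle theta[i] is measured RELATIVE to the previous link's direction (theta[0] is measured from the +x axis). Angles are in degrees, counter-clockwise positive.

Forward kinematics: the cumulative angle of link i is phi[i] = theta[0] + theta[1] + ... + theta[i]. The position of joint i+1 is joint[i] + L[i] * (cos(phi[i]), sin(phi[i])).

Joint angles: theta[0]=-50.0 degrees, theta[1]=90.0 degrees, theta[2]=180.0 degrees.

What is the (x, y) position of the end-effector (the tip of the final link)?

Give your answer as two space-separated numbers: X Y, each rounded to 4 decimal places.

joint[0] = (0.0000, 0.0000)  (base)
link 0: phi[0] = -50 = -50 deg
  cos(-50 deg) = 0.6428, sin(-50 deg) = -0.7660
  joint[1] = (0.0000, 0.0000) + 1.5 * (0.6428, -0.7660) = (0.0000 + 0.9642, 0.0000 + -1.1491) = (0.9642, -1.1491)
link 1: phi[1] = -50 + 90 = 40 deg
  cos(40 deg) = 0.7660, sin(40 deg) = 0.6428
  joint[2] = (0.9642, -1.1491) + 10 * (0.7660, 0.6428) = (0.9642 + 7.6604, -1.1491 + 6.4279) = (8.6246, 5.2788)
link 2: phi[2] = -50 + 90 + 180 = 220 deg
  cos(220 deg) = -0.7660, sin(220 deg) = -0.6428
  joint[3] = (8.6246, 5.2788) + 6.8 * (-0.7660, -0.6428) = (8.6246 + -5.2091, 5.2788 + -4.3710) = (3.4155, 0.9079)
End effector: (3.4155, 0.9079)

Answer: 3.4155 0.9079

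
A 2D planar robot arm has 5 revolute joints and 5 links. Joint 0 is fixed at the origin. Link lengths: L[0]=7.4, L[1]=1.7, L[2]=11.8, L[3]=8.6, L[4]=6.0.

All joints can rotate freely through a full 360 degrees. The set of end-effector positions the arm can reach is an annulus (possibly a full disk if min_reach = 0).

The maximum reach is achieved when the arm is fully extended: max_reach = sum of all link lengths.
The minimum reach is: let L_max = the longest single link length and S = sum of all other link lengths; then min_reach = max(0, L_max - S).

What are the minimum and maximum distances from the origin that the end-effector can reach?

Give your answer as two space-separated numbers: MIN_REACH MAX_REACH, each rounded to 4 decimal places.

Answer: 0.0000 35.5000

Derivation:
Link lengths: [7.4, 1.7, 11.8, 8.6, 6.0]
max_reach = 7.4 + 1.7 + 11.8 + 8.6 + 6 = 35.5
L_max = max([7.4, 1.7, 11.8, 8.6, 6.0]) = 11.8
S (sum of others) = 35.5 - 11.8 = 23.7
min_reach = max(0, 11.8 - 23.7) = max(0, -11.9) = 0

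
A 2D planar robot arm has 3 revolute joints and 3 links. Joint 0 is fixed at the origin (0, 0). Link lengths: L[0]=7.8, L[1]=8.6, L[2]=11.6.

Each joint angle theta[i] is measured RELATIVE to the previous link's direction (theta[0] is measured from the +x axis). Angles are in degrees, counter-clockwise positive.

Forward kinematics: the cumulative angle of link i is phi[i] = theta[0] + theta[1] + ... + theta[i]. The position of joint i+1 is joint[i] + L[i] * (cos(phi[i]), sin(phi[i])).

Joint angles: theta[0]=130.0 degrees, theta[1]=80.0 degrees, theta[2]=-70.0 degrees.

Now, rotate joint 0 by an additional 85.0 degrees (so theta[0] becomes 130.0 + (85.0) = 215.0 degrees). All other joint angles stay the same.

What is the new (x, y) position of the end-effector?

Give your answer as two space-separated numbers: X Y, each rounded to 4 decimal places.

joint[0] = (0.0000, 0.0000)  (base)
link 0: phi[0] = 215 = 215 deg
  cos(215 deg) = -0.8192, sin(215 deg) = -0.5736
  joint[1] = (0.0000, 0.0000) + 7.8 * (-0.8192, -0.5736) = (0.0000 + -6.3894, 0.0000 + -4.4739) = (-6.3894, -4.4739)
link 1: phi[1] = 215 + 80 = 295 deg
  cos(295 deg) = 0.4226, sin(295 deg) = -0.9063
  joint[2] = (-6.3894, -4.4739) + 8.6 * (0.4226, -0.9063) = (-6.3894 + 3.6345, -4.4739 + -7.7942) = (-2.7549, -12.2681)
link 2: phi[2] = 215 + 80 + -70 = 225 deg
  cos(225 deg) = -0.7071, sin(225 deg) = -0.7071
  joint[3] = (-2.7549, -12.2681) + 11.6 * (-0.7071, -0.7071) = (-2.7549 + -8.2024, -12.2681 + -8.2024) = (-10.9573, -20.4706)
End effector: (-10.9573, -20.4706)

Answer: -10.9573 -20.4706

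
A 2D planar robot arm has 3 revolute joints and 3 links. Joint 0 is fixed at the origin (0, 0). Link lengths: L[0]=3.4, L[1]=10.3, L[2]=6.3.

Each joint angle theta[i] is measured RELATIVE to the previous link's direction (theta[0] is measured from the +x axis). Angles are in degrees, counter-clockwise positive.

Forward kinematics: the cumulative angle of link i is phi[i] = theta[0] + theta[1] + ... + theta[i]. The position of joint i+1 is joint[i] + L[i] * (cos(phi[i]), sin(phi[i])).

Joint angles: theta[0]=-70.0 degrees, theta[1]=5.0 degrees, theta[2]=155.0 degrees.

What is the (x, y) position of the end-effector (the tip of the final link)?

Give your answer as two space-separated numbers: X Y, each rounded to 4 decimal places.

joint[0] = (0.0000, 0.0000)  (base)
link 0: phi[0] = -70 = -70 deg
  cos(-70 deg) = 0.3420, sin(-70 deg) = -0.9397
  joint[1] = (0.0000, 0.0000) + 3.4 * (0.3420, -0.9397) = (0.0000 + 1.1629, 0.0000 + -3.1950) = (1.1629, -3.1950)
link 1: phi[1] = -70 + 5 = -65 deg
  cos(-65 deg) = 0.4226, sin(-65 deg) = -0.9063
  joint[2] = (1.1629, -3.1950) + 10.3 * (0.4226, -0.9063) = (1.1629 + 4.3530, -3.1950 + -9.3350) = (5.5158, -12.5299)
link 2: phi[2] = -70 + 5 + 155 = 90 deg
  cos(90 deg) = 0.0000, sin(90 deg) = 1.0000
  joint[3] = (5.5158, -12.5299) + 6.3 * (0.0000, 1.0000) = (5.5158 + 0.0000, -12.5299 + 6.3000) = (5.5158, -6.2299)
End effector: (5.5158, -6.2299)

Answer: 5.5158 -6.2299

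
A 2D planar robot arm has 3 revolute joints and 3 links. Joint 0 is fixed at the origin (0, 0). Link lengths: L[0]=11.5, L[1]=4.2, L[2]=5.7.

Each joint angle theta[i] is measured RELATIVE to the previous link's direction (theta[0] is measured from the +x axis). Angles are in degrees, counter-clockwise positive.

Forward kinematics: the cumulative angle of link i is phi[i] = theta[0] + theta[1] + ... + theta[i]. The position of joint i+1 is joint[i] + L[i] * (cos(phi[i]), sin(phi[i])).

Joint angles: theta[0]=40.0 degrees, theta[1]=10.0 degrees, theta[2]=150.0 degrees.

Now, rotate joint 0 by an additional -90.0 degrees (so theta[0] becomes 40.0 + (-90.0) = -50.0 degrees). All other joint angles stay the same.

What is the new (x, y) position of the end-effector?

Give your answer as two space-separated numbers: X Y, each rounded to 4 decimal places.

Answer: 8.6599 -6.1530

Derivation:
joint[0] = (0.0000, 0.0000)  (base)
link 0: phi[0] = -50 = -50 deg
  cos(-50 deg) = 0.6428, sin(-50 deg) = -0.7660
  joint[1] = (0.0000, 0.0000) + 11.5 * (0.6428, -0.7660) = (0.0000 + 7.3921, 0.0000 + -8.8095) = (7.3921, -8.8095)
link 1: phi[1] = -50 + 10 = -40 deg
  cos(-40 deg) = 0.7660, sin(-40 deg) = -0.6428
  joint[2] = (7.3921, -8.8095) + 4.2 * (0.7660, -0.6428) = (7.3921 + 3.2174, -8.8095 + -2.6997) = (10.6094, -11.5092)
link 2: phi[2] = -50 + 10 + 150 = 110 deg
  cos(110 deg) = -0.3420, sin(110 deg) = 0.9397
  joint[3] = (10.6094, -11.5092) + 5.7 * (-0.3420, 0.9397) = (10.6094 + -1.9495, -11.5092 + 5.3562) = (8.6599, -6.1530)
End effector: (8.6599, -6.1530)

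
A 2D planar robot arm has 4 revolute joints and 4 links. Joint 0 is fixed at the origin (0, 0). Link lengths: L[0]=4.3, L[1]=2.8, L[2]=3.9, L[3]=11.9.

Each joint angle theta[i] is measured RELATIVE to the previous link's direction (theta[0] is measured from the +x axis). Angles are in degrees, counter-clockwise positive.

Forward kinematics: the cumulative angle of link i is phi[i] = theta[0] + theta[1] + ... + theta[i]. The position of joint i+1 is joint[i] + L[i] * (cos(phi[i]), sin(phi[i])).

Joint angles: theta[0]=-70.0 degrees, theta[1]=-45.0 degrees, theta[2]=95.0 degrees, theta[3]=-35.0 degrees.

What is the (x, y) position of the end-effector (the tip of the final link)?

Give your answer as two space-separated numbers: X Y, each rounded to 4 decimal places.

Answer: 10.7777 -17.6601

Derivation:
joint[0] = (0.0000, 0.0000)  (base)
link 0: phi[0] = -70 = -70 deg
  cos(-70 deg) = 0.3420, sin(-70 deg) = -0.9397
  joint[1] = (0.0000, 0.0000) + 4.3 * (0.3420, -0.9397) = (0.0000 + 1.4707, 0.0000 + -4.0407) = (1.4707, -4.0407)
link 1: phi[1] = -70 + -45 = -115 deg
  cos(-115 deg) = -0.4226, sin(-115 deg) = -0.9063
  joint[2] = (1.4707, -4.0407) + 2.8 * (-0.4226, -0.9063) = (1.4707 + -1.1833, -4.0407 + -2.5377) = (0.2874, -6.5783)
link 2: phi[2] = -70 + -45 + 95 = -20 deg
  cos(-20 deg) = 0.9397, sin(-20 deg) = -0.3420
  joint[3] = (0.2874, -6.5783) + 3.9 * (0.9397, -0.3420) = (0.2874 + 3.6648, -6.5783 + -1.3339) = (3.9522, -7.9122)
link 3: phi[3] = -70 + -45 + 95 + -35 = -55 deg
  cos(-55 deg) = 0.5736, sin(-55 deg) = -0.8192
  joint[4] = (3.9522, -7.9122) + 11.9 * (0.5736, -0.8192) = (3.9522 + 6.8256, -7.9122 + -9.7479) = (10.7777, -17.6601)
End effector: (10.7777, -17.6601)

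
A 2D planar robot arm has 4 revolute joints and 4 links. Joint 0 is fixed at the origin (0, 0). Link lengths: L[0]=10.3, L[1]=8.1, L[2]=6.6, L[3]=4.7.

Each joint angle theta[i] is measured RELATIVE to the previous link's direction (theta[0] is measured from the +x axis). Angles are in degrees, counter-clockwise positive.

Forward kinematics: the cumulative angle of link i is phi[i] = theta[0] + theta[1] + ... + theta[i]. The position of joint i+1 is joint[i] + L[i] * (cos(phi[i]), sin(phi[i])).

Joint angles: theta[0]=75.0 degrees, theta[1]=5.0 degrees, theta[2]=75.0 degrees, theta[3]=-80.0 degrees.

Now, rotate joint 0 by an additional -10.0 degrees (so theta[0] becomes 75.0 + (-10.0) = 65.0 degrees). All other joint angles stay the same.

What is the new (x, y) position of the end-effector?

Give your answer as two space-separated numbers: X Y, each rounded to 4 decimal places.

joint[0] = (0.0000, 0.0000)  (base)
link 0: phi[0] = 65 = 65 deg
  cos(65 deg) = 0.4226, sin(65 deg) = 0.9063
  joint[1] = (0.0000, 0.0000) + 10.3 * (0.4226, 0.9063) = (0.0000 + 4.3530, 0.0000 + 9.3350) = (4.3530, 9.3350)
link 1: phi[1] = 65 + 5 = 70 deg
  cos(70 deg) = 0.3420, sin(70 deg) = 0.9397
  joint[2] = (4.3530, 9.3350) + 8.1 * (0.3420, 0.9397) = (4.3530 + 2.7704, 9.3350 + 7.6115) = (7.1233, 16.9465)
link 2: phi[2] = 65 + 5 + 75 = 145 deg
  cos(145 deg) = -0.8192, sin(145 deg) = 0.5736
  joint[3] = (7.1233, 16.9465) + 6.6 * (-0.8192, 0.5736) = (7.1233 + -5.4064, 16.9465 + 3.7856) = (1.7169, 20.7321)
link 3: phi[3] = 65 + 5 + 75 + -80 = 65 deg
  cos(65 deg) = 0.4226, sin(65 deg) = 0.9063
  joint[4] = (1.7169, 20.7321) + 4.7 * (0.4226, 0.9063) = (1.7169 + 1.9863, 20.7321 + 4.2596) = (3.7032, 24.9917)
End effector: (3.7032, 24.9917)

Answer: 3.7032 24.9917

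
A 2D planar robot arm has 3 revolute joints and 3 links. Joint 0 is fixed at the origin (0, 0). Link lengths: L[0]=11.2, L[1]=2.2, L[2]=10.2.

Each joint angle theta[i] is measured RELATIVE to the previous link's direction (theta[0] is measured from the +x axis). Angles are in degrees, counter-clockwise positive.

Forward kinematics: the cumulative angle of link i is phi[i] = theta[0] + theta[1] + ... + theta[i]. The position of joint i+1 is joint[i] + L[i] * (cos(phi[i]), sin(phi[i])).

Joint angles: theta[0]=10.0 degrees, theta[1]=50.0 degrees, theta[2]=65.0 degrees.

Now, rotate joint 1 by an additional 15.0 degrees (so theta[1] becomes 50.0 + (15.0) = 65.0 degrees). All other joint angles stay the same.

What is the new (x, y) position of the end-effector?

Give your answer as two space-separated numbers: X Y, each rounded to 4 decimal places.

Answer: 3.7856 10.6263

Derivation:
joint[0] = (0.0000, 0.0000)  (base)
link 0: phi[0] = 10 = 10 deg
  cos(10 deg) = 0.9848, sin(10 deg) = 0.1736
  joint[1] = (0.0000, 0.0000) + 11.2 * (0.9848, 0.1736) = (0.0000 + 11.0298, 0.0000 + 1.9449) = (11.0298, 1.9449)
link 1: phi[1] = 10 + 65 = 75 deg
  cos(75 deg) = 0.2588, sin(75 deg) = 0.9659
  joint[2] = (11.0298, 1.9449) + 2.2 * (0.2588, 0.9659) = (11.0298 + 0.5694, 1.9449 + 2.1250) = (11.5992, 4.0699)
link 2: phi[2] = 10 + 65 + 65 = 140 deg
  cos(140 deg) = -0.7660, sin(140 deg) = 0.6428
  joint[3] = (11.5992, 4.0699) + 10.2 * (-0.7660, 0.6428) = (11.5992 + -7.8137, 4.0699 + 6.5564) = (3.7856, 10.6263)
End effector: (3.7856, 10.6263)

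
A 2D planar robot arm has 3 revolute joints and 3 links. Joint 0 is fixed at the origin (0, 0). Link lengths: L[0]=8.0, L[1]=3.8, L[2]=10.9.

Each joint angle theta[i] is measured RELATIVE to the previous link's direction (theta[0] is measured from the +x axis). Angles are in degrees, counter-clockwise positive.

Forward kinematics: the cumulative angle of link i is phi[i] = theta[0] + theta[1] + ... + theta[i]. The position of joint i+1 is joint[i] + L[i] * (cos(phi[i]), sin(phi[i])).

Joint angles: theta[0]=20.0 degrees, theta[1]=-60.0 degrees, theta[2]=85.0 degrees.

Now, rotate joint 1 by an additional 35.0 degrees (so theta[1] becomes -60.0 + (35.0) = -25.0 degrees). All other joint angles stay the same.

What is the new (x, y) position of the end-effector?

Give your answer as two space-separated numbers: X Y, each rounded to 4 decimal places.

joint[0] = (0.0000, 0.0000)  (base)
link 0: phi[0] = 20 = 20 deg
  cos(20 deg) = 0.9397, sin(20 deg) = 0.3420
  joint[1] = (0.0000, 0.0000) + 8 * (0.9397, 0.3420) = (0.0000 + 7.5175, 0.0000 + 2.7362) = (7.5175, 2.7362)
link 1: phi[1] = 20 + -25 = -5 deg
  cos(-5 deg) = 0.9962, sin(-5 deg) = -0.0872
  joint[2] = (7.5175, 2.7362) + 3.8 * (0.9962, -0.0872) = (7.5175 + 3.7855, 2.7362 + -0.3312) = (11.3031, 2.4050)
link 2: phi[2] = 20 + -25 + 85 = 80 deg
  cos(80 deg) = 0.1736, sin(80 deg) = 0.9848
  joint[3] = (11.3031, 2.4050) + 10.9 * (0.1736, 0.9848) = (11.3031 + 1.8928, 2.4050 + 10.7344) = (13.1958, 13.1394)
End effector: (13.1958, 13.1394)

Answer: 13.1958 13.1394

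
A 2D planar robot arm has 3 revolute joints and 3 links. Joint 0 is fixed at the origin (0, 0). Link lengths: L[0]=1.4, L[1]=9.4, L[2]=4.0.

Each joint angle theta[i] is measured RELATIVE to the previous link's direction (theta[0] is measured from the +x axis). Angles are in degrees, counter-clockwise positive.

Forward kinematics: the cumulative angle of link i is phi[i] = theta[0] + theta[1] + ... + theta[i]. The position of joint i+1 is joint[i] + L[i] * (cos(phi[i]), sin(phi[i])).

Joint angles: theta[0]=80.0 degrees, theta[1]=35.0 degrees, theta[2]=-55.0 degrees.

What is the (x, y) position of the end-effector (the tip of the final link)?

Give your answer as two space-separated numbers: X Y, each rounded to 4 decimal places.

Answer: -1.7295 13.3621

Derivation:
joint[0] = (0.0000, 0.0000)  (base)
link 0: phi[0] = 80 = 80 deg
  cos(80 deg) = 0.1736, sin(80 deg) = 0.9848
  joint[1] = (0.0000, 0.0000) + 1.4 * (0.1736, 0.9848) = (0.0000 + 0.2431, 0.0000 + 1.3787) = (0.2431, 1.3787)
link 1: phi[1] = 80 + 35 = 115 deg
  cos(115 deg) = -0.4226, sin(115 deg) = 0.9063
  joint[2] = (0.2431, 1.3787) + 9.4 * (-0.4226, 0.9063) = (0.2431 + -3.9726, 1.3787 + 8.5193) = (-3.7295, 9.8980)
link 2: phi[2] = 80 + 35 + -55 = 60 deg
  cos(60 deg) = 0.5000, sin(60 deg) = 0.8660
  joint[3] = (-3.7295, 9.8980) + 4 * (0.5000, 0.8660) = (-3.7295 + 2.0000, 9.8980 + 3.4641) = (-1.7295, 13.3621)
End effector: (-1.7295, 13.3621)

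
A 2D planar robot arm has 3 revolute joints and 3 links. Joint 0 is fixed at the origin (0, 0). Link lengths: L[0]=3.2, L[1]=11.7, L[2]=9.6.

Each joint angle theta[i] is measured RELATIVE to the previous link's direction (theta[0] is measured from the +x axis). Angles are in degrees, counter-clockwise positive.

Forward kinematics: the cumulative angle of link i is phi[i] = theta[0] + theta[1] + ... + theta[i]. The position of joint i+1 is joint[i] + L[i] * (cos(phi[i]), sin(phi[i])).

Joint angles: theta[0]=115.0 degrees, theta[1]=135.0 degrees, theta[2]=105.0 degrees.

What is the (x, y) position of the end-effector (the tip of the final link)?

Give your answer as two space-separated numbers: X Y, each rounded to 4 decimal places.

joint[0] = (0.0000, 0.0000)  (base)
link 0: phi[0] = 115 = 115 deg
  cos(115 deg) = -0.4226, sin(115 deg) = 0.9063
  joint[1] = (0.0000, 0.0000) + 3.2 * (-0.4226, 0.9063) = (0.0000 + -1.3524, 0.0000 + 2.9002) = (-1.3524, 2.9002)
link 1: phi[1] = 115 + 135 = 250 deg
  cos(250 deg) = -0.3420, sin(250 deg) = -0.9397
  joint[2] = (-1.3524, 2.9002) + 11.7 * (-0.3420, -0.9397) = (-1.3524 + -4.0016, 2.9002 + -10.9944) = (-5.3540, -8.0942)
link 2: phi[2] = 115 + 135 + 105 = 355 deg
  cos(355 deg) = 0.9962, sin(355 deg) = -0.0872
  joint[3] = (-5.3540, -8.0942) + 9.6 * (0.9962, -0.0872) = (-5.3540 + 9.5635, -8.0942 + -0.8367) = (4.2095, -8.9309)
End effector: (4.2095, -8.9309)

Answer: 4.2095 -8.9309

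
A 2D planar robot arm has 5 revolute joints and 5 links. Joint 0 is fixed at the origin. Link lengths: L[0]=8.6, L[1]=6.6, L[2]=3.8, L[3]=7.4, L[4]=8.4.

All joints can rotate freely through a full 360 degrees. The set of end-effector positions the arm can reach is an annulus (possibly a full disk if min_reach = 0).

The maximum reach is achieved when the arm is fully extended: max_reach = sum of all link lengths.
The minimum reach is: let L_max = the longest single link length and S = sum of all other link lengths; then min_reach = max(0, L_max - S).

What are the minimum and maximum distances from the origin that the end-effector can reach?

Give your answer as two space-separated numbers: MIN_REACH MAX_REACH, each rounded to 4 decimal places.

Answer: 0.0000 34.8000

Derivation:
Link lengths: [8.6, 6.6, 3.8, 7.4, 8.4]
max_reach = 8.6 + 6.6 + 3.8 + 7.4 + 8.4 = 34.8
L_max = max([8.6, 6.6, 3.8, 7.4, 8.4]) = 8.6
S (sum of others) = 34.8 - 8.6 = 26.2
min_reach = max(0, 8.6 - 26.2) = max(0, -17.6) = 0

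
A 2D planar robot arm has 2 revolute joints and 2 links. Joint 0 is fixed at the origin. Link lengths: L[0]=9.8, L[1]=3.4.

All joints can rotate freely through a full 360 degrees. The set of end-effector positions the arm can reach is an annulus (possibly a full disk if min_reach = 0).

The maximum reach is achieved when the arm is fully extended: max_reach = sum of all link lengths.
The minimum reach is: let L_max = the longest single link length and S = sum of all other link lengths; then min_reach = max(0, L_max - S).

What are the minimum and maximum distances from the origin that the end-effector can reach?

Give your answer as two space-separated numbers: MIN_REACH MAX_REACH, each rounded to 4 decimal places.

Link lengths: [9.8, 3.4]
max_reach = 9.8 + 3.4 = 13.2
L_max = max([9.8, 3.4]) = 9.8
S (sum of others) = 13.2 - 9.8 = 3.4
min_reach = max(0, 9.8 - 3.4) = max(0, 6.4) = 6.4

Answer: 6.4000 13.2000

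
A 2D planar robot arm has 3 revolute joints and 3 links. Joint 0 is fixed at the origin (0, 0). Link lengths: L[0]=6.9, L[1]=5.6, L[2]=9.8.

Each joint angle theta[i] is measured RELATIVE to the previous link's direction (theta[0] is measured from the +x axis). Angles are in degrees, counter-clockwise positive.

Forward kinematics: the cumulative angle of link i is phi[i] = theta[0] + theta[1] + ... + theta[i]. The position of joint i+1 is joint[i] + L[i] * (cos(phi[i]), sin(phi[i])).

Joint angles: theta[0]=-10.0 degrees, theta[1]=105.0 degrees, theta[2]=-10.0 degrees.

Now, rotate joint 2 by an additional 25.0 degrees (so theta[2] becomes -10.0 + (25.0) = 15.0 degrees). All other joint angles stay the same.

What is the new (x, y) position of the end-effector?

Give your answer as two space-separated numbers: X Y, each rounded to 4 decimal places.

joint[0] = (0.0000, 0.0000)  (base)
link 0: phi[0] = -10 = -10 deg
  cos(-10 deg) = 0.9848, sin(-10 deg) = -0.1736
  joint[1] = (0.0000, 0.0000) + 6.9 * (0.9848, -0.1736) = (0.0000 + 6.7952, 0.0000 + -1.1982) = (6.7952, -1.1982)
link 1: phi[1] = -10 + 105 = 95 deg
  cos(95 deg) = -0.0872, sin(95 deg) = 0.9962
  joint[2] = (6.7952, -1.1982) + 5.6 * (-0.0872, 0.9962) = (6.7952 + -0.4881, -1.1982 + 5.5787) = (6.3071, 4.3805)
link 2: phi[2] = -10 + 105 + 15 = 110 deg
  cos(110 deg) = -0.3420, sin(110 deg) = 0.9397
  joint[3] = (6.3071, 4.3805) + 9.8 * (-0.3420, 0.9397) = (6.3071 + -3.3518, 4.3805 + 9.2090) = (2.9553, 13.5895)
End effector: (2.9553, 13.5895)

Answer: 2.9553 13.5895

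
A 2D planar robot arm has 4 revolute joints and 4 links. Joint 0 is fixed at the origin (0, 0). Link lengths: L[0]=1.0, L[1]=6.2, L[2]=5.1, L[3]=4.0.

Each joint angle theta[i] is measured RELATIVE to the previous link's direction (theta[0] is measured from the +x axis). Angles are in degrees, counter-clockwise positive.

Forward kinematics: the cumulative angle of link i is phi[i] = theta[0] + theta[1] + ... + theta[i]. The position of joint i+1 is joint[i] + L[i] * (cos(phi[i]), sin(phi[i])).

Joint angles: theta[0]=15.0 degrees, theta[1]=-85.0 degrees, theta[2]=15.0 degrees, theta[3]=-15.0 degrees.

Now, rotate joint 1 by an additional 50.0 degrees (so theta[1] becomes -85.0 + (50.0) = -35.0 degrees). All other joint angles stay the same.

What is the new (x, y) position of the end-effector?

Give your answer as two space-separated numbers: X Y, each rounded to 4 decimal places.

joint[0] = (0.0000, 0.0000)  (base)
link 0: phi[0] = 15 = 15 deg
  cos(15 deg) = 0.9659, sin(15 deg) = 0.2588
  joint[1] = (0.0000, 0.0000) + 1 * (0.9659, 0.2588) = (0.0000 + 0.9659, 0.0000 + 0.2588) = (0.9659, 0.2588)
link 1: phi[1] = 15 + -35 = -20 deg
  cos(-20 deg) = 0.9397, sin(-20 deg) = -0.3420
  joint[2] = (0.9659, 0.2588) + 6.2 * (0.9397, -0.3420) = (0.9659 + 5.8261, 0.2588 + -2.1205) = (6.7920, -1.8617)
link 2: phi[2] = 15 + -35 + 15 = -5 deg
  cos(-5 deg) = 0.9962, sin(-5 deg) = -0.0872
  joint[3] = (6.7920, -1.8617) + 5.1 * (0.9962, -0.0872) = (6.7920 + 5.0806, -1.8617 + -0.4445) = (11.8726, -2.3062)
link 3: phi[3] = 15 + -35 + 15 + -15 = -20 deg
  cos(-20 deg) = 0.9397, sin(-20 deg) = -0.3420
  joint[4] = (11.8726, -2.3062) + 4 * (0.9397, -0.3420) = (11.8726 + 3.7588, -2.3062 + -1.3681) = (15.6314, -3.6743)
End effector: (15.6314, -3.6743)

Answer: 15.6314 -3.6743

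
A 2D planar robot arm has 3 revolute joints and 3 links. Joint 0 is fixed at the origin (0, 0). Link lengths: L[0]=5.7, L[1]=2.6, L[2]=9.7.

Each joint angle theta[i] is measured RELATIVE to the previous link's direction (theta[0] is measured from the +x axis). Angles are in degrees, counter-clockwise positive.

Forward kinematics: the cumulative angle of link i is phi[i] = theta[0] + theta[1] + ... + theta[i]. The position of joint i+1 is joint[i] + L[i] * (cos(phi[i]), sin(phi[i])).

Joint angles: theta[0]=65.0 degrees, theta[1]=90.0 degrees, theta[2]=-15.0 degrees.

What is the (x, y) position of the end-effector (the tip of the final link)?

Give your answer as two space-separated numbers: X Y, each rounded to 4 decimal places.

joint[0] = (0.0000, 0.0000)  (base)
link 0: phi[0] = 65 = 65 deg
  cos(65 deg) = 0.4226, sin(65 deg) = 0.9063
  joint[1] = (0.0000, 0.0000) + 5.7 * (0.4226, 0.9063) = (0.0000 + 2.4089, 0.0000 + 5.1660) = (2.4089, 5.1660)
link 1: phi[1] = 65 + 90 = 155 deg
  cos(155 deg) = -0.9063, sin(155 deg) = 0.4226
  joint[2] = (2.4089, 5.1660) + 2.6 * (-0.9063, 0.4226) = (2.4089 + -2.3564, 5.1660 + 1.0988) = (0.0525, 6.2648)
link 2: phi[2] = 65 + 90 + -15 = 140 deg
  cos(140 deg) = -0.7660, sin(140 deg) = 0.6428
  joint[3] = (0.0525, 6.2648) + 9.7 * (-0.7660, 0.6428) = (0.0525 + -7.4306, 6.2648 + 6.2350) = (-7.3781, 12.4998)
End effector: (-7.3781, 12.4998)

Answer: -7.3781 12.4998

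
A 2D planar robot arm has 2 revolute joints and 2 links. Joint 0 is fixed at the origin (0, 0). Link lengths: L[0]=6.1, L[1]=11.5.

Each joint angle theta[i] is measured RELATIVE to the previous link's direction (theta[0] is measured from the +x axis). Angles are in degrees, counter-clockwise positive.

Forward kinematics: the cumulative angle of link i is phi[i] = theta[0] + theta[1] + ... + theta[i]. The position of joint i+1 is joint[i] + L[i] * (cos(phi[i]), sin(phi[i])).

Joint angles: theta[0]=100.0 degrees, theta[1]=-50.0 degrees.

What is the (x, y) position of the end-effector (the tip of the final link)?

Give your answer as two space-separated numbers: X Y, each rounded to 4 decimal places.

Answer: 6.3328 14.8168

Derivation:
joint[0] = (0.0000, 0.0000)  (base)
link 0: phi[0] = 100 = 100 deg
  cos(100 deg) = -0.1736, sin(100 deg) = 0.9848
  joint[1] = (0.0000, 0.0000) + 6.1 * (-0.1736, 0.9848) = (0.0000 + -1.0593, 0.0000 + 6.0073) = (-1.0593, 6.0073)
link 1: phi[1] = 100 + -50 = 50 deg
  cos(50 deg) = 0.6428, sin(50 deg) = 0.7660
  joint[2] = (-1.0593, 6.0073) + 11.5 * (0.6428, 0.7660) = (-1.0593 + 7.3921, 6.0073 + 8.8095) = (6.3328, 14.8168)
End effector: (6.3328, 14.8168)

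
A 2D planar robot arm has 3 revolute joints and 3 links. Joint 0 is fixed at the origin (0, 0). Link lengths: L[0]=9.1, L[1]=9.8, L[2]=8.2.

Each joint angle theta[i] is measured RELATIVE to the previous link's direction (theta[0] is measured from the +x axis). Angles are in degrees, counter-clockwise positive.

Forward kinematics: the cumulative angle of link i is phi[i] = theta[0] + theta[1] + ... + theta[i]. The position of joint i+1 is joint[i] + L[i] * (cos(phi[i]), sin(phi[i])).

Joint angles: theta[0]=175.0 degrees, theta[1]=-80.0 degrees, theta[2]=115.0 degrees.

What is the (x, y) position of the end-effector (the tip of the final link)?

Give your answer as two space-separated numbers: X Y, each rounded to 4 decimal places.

Answer: -17.0209 6.4558

Derivation:
joint[0] = (0.0000, 0.0000)  (base)
link 0: phi[0] = 175 = 175 deg
  cos(175 deg) = -0.9962, sin(175 deg) = 0.0872
  joint[1] = (0.0000, 0.0000) + 9.1 * (-0.9962, 0.0872) = (0.0000 + -9.0654, 0.0000 + 0.7931) = (-9.0654, 0.7931)
link 1: phi[1] = 175 + -80 = 95 deg
  cos(95 deg) = -0.0872, sin(95 deg) = 0.9962
  joint[2] = (-9.0654, 0.7931) + 9.8 * (-0.0872, 0.9962) = (-9.0654 + -0.8541, 0.7931 + 9.7627) = (-9.9195, 10.5558)
link 2: phi[2] = 175 + -80 + 115 = 210 deg
  cos(210 deg) = -0.8660, sin(210 deg) = -0.5000
  joint[3] = (-9.9195, 10.5558) + 8.2 * (-0.8660, -0.5000) = (-9.9195 + -7.1014, 10.5558 + -4.1000) = (-17.0209, 6.4558)
End effector: (-17.0209, 6.4558)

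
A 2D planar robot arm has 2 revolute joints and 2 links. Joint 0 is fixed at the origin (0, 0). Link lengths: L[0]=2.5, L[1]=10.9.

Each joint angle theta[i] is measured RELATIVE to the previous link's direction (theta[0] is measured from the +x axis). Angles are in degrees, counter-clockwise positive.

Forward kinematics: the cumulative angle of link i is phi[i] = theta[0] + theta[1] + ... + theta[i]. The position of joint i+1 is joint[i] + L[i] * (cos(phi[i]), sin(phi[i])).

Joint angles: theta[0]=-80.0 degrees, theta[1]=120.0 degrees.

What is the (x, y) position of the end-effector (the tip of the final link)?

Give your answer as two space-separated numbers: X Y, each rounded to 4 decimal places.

joint[0] = (0.0000, 0.0000)  (base)
link 0: phi[0] = -80 = -80 deg
  cos(-80 deg) = 0.1736, sin(-80 deg) = -0.9848
  joint[1] = (0.0000, 0.0000) + 2.5 * (0.1736, -0.9848) = (0.0000 + 0.4341, 0.0000 + -2.4620) = (0.4341, -2.4620)
link 1: phi[1] = -80 + 120 = 40 deg
  cos(40 deg) = 0.7660, sin(40 deg) = 0.6428
  joint[2] = (0.4341, -2.4620) + 10.9 * (0.7660, 0.6428) = (0.4341 + 8.3499, -2.4620 + 7.0064) = (8.7840, 4.5444)
End effector: (8.7840, 4.5444)

Answer: 8.7840 4.5444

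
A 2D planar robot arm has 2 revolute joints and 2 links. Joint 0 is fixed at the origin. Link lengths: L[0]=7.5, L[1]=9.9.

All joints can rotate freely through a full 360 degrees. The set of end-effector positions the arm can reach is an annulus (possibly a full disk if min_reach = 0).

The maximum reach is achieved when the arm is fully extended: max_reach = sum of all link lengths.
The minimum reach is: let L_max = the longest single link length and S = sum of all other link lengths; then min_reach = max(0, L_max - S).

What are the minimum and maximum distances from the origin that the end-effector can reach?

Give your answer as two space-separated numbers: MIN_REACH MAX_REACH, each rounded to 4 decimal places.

Answer: 2.4000 17.4000

Derivation:
Link lengths: [7.5, 9.9]
max_reach = 7.5 + 9.9 = 17.4
L_max = max([7.5, 9.9]) = 9.9
S (sum of others) = 17.4 - 9.9 = 7.5
min_reach = max(0, 9.9 - 7.5) = max(0, 2.4) = 2.4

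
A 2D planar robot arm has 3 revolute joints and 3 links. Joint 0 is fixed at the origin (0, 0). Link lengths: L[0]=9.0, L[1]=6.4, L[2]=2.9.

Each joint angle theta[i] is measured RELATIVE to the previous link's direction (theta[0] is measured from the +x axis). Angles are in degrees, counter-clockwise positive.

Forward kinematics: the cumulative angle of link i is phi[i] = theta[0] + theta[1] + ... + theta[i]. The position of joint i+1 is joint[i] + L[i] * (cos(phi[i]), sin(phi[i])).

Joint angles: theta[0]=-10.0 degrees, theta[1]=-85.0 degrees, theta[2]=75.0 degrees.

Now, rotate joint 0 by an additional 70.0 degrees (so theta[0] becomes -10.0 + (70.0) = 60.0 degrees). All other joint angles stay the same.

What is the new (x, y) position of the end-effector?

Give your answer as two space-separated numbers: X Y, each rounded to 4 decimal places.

joint[0] = (0.0000, 0.0000)  (base)
link 0: phi[0] = 60 = 60 deg
  cos(60 deg) = 0.5000, sin(60 deg) = 0.8660
  joint[1] = (0.0000, 0.0000) + 9 * (0.5000, 0.8660) = (0.0000 + 4.5000, 0.0000 + 7.7942) = (4.5000, 7.7942)
link 1: phi[1] = 60 + -85 = -25 deg
  cos(-25 deg) = 0.9063, sin(-25 deg) = -0.4226
  joint[2] = (4.5000, 7.7942) + 6.4 * (0.9063, -0.4226) = (4.5000 + 5.8004, 7.7942 + -2.7048) = (10.3004, 5.0895)
link 2: phi[2] = 60 + -85 + 75 = 50 deg
  cos(50 deg) = 0.6428, sin(50 deg) = 0.7660
  joint[3] = (10.3004, 5.0895) + 2.9 * (0.6428, 0.7660) = (10.3004 + 1.8641, 5.0895 + 2.2215) = (12.1645, 7.3110)
End effector: (12.1645, 7.3110)

Answer: 12.1645 7.3110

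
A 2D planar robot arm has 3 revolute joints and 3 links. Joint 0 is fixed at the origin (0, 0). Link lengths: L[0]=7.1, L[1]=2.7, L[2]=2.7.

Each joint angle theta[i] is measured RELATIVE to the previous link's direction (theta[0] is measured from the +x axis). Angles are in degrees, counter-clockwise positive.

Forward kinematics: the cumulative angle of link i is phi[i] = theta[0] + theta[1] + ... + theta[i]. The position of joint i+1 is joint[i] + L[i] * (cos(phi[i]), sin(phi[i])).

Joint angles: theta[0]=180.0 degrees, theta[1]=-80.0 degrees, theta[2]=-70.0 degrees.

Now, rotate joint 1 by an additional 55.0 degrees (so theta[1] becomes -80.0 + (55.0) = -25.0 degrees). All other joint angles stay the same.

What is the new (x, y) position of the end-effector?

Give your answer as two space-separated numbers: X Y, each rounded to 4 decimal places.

Answer: -9.3117 3.8308

Derivation:
joint[0] = (0.0000, 0.0000)  (base)
link 0: phi[0] = 180 = 180 deg
  cos(180 deg) = -1.0000, sin(180 deg) = 0.0000
  joint[1] = (0.0000, 0.0000) + 7.1 * (-1.0000, 0.0000) = (0.0000 + -7.1000, 0.0000 + 0.0000) = (-7.1000, 0.0000)
link 1: phi[1] = 180 + -25 = 155 deg
  cos(155 deg) = -0.9063, sin(155 deg) = 0.4226
  joint[2] = (-7.1000, 0.0000) + 2.7 * (-0.9063, 0.4226) = (-7.1000 + -2.4470, 0.0000 + 1.1411) = (-9.5470, 1.1411)
link 2: phi[2] = 180 + -25 + -70 = 85 deg
  cos(85 deg) = 0.0872, sin(85 deg) = 0.9962
  joint[3] = (-9.5470, 1.1411) + 2.7 * (0.0872, 0.9962) = (-9.5470 + 0.2353, 1.1411 + 2.6897) = (-9.3117, 3.8308)
End effector: (-9.3117, 3.8308)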